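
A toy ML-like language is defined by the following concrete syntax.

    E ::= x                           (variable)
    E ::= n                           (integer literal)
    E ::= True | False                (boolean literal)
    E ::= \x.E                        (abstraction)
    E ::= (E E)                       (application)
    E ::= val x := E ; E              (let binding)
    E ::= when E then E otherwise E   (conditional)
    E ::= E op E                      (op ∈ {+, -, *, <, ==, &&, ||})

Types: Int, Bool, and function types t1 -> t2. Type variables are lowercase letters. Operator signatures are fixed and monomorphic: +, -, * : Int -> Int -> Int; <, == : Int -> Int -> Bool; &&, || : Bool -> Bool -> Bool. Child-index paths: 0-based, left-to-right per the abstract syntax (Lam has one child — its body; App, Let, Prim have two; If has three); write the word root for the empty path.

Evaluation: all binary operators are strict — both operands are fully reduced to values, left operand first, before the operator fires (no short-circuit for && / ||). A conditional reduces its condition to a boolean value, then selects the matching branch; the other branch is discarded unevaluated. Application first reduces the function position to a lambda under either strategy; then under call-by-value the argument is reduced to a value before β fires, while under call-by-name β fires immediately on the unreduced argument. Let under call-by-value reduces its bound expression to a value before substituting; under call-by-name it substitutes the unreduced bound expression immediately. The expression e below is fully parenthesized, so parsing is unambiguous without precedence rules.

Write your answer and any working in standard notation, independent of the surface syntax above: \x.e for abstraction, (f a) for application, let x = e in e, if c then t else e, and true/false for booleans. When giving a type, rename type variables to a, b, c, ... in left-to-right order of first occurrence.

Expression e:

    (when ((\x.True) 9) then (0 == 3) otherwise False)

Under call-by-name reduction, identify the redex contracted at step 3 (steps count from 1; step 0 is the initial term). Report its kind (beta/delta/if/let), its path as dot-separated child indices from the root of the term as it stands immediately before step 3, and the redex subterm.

Answer: delta at root : (0 == 3)

Derivation:
step 0: (if ((\x.true) 9) then (0 == 3) else false)
step 1: [beta@0] (if true then (0 == 3) else false)
step 2: [if@root] (0 == 3)
step 3: [delta@root] false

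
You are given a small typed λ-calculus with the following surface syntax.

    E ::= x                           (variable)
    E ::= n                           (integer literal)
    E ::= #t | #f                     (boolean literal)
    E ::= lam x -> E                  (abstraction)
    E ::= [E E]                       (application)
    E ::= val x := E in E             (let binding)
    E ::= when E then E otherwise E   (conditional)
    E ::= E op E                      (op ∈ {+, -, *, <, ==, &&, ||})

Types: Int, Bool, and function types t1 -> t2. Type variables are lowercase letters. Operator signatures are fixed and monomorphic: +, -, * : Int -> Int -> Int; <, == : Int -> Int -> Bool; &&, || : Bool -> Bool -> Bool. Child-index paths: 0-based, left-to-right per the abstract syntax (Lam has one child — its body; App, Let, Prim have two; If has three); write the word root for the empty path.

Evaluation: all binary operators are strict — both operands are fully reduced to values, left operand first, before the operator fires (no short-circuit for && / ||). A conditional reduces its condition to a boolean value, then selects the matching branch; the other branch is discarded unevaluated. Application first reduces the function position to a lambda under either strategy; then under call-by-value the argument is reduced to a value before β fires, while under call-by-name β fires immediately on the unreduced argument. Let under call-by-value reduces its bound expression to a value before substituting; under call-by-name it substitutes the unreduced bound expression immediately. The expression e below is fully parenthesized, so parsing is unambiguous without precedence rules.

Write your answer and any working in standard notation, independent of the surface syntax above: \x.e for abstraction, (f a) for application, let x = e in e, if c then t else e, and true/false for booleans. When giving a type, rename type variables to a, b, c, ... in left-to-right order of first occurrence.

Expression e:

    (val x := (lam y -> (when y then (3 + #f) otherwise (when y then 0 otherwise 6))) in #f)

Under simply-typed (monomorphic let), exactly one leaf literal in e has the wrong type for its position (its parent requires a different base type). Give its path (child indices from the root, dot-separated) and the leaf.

Answer: 0.0.1.1 : false

Trace:
y : a
  unify a ~ Bool
  unify Int ~ Int
  unify Bool ~ Int
  FAIL: mismatch Bool ~ Int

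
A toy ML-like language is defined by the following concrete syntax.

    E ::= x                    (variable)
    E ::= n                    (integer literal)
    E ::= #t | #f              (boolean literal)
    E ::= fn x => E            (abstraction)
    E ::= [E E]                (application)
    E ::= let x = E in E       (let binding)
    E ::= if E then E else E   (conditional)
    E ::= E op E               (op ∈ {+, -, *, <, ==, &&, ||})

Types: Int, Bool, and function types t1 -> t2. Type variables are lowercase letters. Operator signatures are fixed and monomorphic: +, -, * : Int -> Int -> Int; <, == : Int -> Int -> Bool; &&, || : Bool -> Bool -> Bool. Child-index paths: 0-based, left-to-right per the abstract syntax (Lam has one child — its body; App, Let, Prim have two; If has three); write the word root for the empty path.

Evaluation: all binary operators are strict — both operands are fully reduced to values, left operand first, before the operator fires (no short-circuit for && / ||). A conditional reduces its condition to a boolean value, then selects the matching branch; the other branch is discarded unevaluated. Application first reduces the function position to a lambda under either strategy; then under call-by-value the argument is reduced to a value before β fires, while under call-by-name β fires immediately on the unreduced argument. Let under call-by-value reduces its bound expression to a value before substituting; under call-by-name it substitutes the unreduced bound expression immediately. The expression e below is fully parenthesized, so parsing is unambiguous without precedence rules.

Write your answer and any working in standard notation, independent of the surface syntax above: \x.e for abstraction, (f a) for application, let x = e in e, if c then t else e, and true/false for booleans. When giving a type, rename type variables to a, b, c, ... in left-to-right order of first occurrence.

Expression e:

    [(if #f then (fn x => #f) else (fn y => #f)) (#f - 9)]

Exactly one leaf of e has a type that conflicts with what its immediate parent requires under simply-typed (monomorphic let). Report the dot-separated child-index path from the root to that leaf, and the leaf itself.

Derivation:
  unify Bool ~ Bool
\x._ : a -> Bool
\y._ : b -> Bool
  unify a -> Bool ~ b -> Bool
  unify a ~ b
  unify Bool ~ Bool
  unify Bool ~ Int
  FAIL: mismatch Bool ~ Int

Answer: 1.0 : false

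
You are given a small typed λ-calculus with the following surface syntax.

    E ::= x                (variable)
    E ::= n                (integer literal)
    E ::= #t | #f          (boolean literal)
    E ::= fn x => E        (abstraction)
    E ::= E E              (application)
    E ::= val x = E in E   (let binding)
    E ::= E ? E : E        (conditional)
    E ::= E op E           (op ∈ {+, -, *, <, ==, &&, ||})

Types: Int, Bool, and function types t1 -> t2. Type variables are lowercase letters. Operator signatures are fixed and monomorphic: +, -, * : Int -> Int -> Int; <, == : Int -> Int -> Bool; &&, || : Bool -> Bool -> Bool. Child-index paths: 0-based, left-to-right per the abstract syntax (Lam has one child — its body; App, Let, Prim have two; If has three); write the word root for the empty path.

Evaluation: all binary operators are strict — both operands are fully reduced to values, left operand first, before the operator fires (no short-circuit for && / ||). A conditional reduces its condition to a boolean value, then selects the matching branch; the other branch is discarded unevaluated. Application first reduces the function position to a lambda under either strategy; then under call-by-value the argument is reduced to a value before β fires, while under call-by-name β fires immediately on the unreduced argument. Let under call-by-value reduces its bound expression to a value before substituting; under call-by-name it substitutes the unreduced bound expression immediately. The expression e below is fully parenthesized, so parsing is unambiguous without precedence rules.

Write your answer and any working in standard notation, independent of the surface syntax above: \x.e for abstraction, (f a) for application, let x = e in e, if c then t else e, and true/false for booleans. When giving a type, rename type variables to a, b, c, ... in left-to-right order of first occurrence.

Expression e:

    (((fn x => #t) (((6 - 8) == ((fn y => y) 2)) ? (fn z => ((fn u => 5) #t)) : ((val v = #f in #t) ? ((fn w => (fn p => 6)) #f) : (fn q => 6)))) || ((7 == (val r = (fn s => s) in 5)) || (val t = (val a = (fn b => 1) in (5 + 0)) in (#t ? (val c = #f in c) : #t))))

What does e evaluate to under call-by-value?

Derivation:
step 0: (((\x.true) (if ((6 - 8) == ((\y.y) 2)) then (\z.((\u.5) true)) else (if (let v = false in true) then ((\w.(\p.6)) false) else (\q.6)))) || ((7 == (let r = (\s.s) in 5)) || (let t = (let a = (\b.1) in (5 + 0)) in (if true then (let c = false in c) else true))))
step 1: [delta@0.1.0.0] (((\x.true) (if (-2 == ((\y.y) 2)) then (\z.((\u.5) true)) else (if (let v = false in true) then ((\w.(\p.6)) false) else (\q.6)))) || ((7 == (let r = (\s.s) in 5)) || (let t = (let a = (\b.1) in (5 + 0)) in (if true then (let c = false in c) else true))))
step 2: [beta@0.1.0.1] (((\x.true) (if (-2 == 2) then (\z.((\u.5) true)) else (if (let v = false in true) then ((\w.(\p.6)) false) else (\q.6)))) || ((7 == (let r = (\s.s) in 5)) || (let t = (let a = (\b.1) in (5 + 0)) in (if true then (let c = false in c) else true))))
step 3: [delta@0.1.0] (((\x.true) (if false then (\z.((\u.5) true)) else (if (let v = false in true) then ((\w.(\p.6)) false) else (\q.6)))) || ((7 == (let r = (\s.s) in 5)) || (let t = (let a = (\b.1) in (5 + 0)) in (if true then (let c = false in c) else true))))
step 4: [if@0.1] (((\x.true) (if (let v = false in true) then ((\w.(\p.6)) false) else (\q.6))) || ((7 == (let r = (\s.s) in 5)) || (let t = (let a = (\b.1) in (5 + 0)) in (if true then (let c = false in c) else true))))
step 5: [let@0.1.0] (((\x.true) (if true then ((\w.(\p.6)) false) else (\q.6))) || ((7 == (let r = (\s.s) in 5)) || (let t = (let a = (\b.1) in (5 + 0)) in (if true then (let c = false in c) else true))))
step 6: [if@0.1] (((\x.true) ((\w.(\p.6)) false)) || ((7 == (let r = (\s.s) in 5)) || (let t = (let a = (\b.1) in (5 + 0)) in (if true then (let c = false in c) else true))))
step 7: [beta@0.1] (((\x.true) (\p.6)) || ((7 == (let r = (\s.s) in 5)) || (let t = (let a = (\b.1) in (5 + 0)) in (if true then (let c = false in c) else true))))
step 8: [beta@0] (true || ((7 == (let r = (\s.s) in 5)) || (let t = (let a = (\b.1) in (5 + 0)) in (if true then (let c = false in c) else true))))
step 9: [let@1.0.1] (true || ((7 == 5) || (let t = (let a = (\b.1) in (5 + 0)) in (if true then (let c = false in c) else true))))
step 10: [delta@1.0] (true || (false || (let t = (let a = (\b.1) in (5 + 0)) in (if true then (let c = false in c) else true))))
step 11: [let@1.1.0] (true || (false || (let t = (5 + 0) in (if true then (let c = false in c) else true))))
step 12: [delta@1.1.0] (true || (false || (let t = 5 in (if true then (let c = false in c) else true))))
step 13: [let@1.1] (true || (false || (if true then (let c = false in c) else true)))
step 14: [if@1.1] (true || (false || (let c = false in c)))
step 15: [let@1.1] (true || (false || false))
step 16: [delta@1] (true || false)
step 17: [delta@root] true

Answer: true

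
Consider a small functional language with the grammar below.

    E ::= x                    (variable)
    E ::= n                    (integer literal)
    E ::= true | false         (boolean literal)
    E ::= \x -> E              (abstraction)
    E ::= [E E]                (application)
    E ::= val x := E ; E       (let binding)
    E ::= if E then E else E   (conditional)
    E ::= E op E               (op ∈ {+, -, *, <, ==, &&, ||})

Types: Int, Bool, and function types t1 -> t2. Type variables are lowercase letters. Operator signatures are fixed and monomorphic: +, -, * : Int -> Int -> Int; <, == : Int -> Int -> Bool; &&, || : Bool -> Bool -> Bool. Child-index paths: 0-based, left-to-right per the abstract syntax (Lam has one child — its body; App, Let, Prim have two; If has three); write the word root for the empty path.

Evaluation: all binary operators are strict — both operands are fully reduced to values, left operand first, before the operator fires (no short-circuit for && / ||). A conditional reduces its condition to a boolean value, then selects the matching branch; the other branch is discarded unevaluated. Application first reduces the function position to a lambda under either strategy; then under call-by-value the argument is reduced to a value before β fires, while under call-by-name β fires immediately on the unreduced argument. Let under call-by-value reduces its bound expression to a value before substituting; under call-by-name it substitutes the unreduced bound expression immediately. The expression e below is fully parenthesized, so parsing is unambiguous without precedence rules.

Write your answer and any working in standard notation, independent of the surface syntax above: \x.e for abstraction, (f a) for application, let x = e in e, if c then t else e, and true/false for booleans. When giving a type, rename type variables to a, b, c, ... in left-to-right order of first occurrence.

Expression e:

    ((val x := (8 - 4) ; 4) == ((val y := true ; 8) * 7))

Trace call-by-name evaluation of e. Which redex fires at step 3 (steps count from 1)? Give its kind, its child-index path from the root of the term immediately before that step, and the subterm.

Derivation:
step 0: ((let x = (8 - 4) in 4) == ((let y = true in 8) * 7))
step 1: [let@0] (4 == ((let y = true in 8) * 7))
step 2: [let@1.0] (4 == (8 * 7))
step 3: [delta@1] (4 == 56)

Answer: delta at 1 : (8 * 7)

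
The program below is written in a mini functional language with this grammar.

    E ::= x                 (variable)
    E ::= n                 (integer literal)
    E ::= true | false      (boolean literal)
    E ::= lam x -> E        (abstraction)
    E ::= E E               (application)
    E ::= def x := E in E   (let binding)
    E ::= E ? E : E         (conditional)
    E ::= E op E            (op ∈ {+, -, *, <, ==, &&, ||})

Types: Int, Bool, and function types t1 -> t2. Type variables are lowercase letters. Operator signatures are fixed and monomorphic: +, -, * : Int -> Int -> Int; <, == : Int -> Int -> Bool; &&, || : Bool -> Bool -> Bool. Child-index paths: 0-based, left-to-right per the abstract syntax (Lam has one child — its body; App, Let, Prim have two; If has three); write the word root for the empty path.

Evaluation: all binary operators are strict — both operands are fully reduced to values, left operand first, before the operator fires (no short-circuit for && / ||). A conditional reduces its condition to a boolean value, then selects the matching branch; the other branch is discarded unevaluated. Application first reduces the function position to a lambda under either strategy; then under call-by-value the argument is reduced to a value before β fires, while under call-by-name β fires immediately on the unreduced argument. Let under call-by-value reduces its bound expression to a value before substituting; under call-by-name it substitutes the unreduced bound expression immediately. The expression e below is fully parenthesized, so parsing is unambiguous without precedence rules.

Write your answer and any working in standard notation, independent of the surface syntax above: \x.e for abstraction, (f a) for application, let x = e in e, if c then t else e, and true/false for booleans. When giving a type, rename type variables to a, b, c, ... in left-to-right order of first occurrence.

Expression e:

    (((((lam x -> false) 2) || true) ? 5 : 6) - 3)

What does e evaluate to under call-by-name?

Answer: 2

Trace:
step 0: ((if (((\x.false) 2) || true) then 5 else 6) - 3)
step 1: [beta@0.0.0] ((if (false || true) then 5 else 6) - 3)
step 2: [delta@0.0] ((if true then 5 else 6) - 3)
step 3: [if@0] (5 - 3)
step 4: [delta@root] 2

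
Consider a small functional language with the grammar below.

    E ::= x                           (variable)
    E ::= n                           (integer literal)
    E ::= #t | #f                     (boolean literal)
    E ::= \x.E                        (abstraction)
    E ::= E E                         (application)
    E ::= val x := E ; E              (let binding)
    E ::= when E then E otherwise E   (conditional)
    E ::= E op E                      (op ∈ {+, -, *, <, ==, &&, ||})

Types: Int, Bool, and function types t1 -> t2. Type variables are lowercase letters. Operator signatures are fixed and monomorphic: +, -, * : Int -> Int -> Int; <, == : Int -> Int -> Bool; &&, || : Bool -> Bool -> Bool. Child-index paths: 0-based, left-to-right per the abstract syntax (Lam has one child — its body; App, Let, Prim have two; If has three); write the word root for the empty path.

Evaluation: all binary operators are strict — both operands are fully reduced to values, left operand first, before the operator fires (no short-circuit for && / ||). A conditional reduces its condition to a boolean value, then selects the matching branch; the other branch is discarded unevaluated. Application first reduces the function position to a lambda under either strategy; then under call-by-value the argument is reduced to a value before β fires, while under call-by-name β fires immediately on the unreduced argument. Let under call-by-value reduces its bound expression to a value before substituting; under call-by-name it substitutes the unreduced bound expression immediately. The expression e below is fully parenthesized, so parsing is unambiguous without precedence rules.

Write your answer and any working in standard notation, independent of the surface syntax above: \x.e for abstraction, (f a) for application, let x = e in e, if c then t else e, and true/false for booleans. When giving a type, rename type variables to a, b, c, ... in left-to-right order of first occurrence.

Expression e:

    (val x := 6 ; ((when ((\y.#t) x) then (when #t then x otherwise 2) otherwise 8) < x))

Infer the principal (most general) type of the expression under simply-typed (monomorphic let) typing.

Answer: Bool

Derivation:
let x : Int
\y._ : a -> Bool
x : Int
  unify a -> Bool ~ Int -> b
  unify a ~ Int
  unify Bool ~ b
_ _ : Bool
  unify Bool ~ Bool
  unify Bool ~ Bool
x : Int
  unify Int ~ Int
  unify Int ~ Int
  unify Int ~ Int
x : Int
  unify Int ~ Int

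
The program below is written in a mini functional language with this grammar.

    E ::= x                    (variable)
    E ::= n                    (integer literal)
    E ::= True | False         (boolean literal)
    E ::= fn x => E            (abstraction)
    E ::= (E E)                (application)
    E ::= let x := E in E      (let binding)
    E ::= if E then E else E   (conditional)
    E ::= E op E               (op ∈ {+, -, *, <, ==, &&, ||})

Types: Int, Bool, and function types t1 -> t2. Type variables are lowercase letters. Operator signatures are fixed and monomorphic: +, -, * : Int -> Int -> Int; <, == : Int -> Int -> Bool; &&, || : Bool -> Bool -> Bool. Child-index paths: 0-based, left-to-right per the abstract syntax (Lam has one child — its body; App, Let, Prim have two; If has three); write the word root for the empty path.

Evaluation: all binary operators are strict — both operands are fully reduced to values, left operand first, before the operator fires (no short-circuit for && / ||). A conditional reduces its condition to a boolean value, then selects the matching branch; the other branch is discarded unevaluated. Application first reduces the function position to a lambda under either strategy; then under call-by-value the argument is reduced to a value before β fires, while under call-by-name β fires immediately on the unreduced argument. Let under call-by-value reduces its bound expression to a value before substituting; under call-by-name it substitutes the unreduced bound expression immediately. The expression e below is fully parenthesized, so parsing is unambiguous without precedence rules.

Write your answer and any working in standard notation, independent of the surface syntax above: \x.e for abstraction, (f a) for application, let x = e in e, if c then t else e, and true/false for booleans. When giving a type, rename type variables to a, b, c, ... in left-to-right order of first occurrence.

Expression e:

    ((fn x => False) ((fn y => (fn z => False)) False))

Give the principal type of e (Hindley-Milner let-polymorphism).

Derivation:
\x._ : a -> Bool
\z._ : c -> Bool
\y._ : b -> c -> Bool
  unify b -> c -> Bool ~ Bool -> d
  unify b ~ Bool
  unify c -> Bool ~ d
_ _ : c -> Bool
  unify a -> Bool ~ (c -> Bool) -> e
  unify a ~ c -> Bool
  unify Bool ~ e
_ _ : Bool

Answer: Bool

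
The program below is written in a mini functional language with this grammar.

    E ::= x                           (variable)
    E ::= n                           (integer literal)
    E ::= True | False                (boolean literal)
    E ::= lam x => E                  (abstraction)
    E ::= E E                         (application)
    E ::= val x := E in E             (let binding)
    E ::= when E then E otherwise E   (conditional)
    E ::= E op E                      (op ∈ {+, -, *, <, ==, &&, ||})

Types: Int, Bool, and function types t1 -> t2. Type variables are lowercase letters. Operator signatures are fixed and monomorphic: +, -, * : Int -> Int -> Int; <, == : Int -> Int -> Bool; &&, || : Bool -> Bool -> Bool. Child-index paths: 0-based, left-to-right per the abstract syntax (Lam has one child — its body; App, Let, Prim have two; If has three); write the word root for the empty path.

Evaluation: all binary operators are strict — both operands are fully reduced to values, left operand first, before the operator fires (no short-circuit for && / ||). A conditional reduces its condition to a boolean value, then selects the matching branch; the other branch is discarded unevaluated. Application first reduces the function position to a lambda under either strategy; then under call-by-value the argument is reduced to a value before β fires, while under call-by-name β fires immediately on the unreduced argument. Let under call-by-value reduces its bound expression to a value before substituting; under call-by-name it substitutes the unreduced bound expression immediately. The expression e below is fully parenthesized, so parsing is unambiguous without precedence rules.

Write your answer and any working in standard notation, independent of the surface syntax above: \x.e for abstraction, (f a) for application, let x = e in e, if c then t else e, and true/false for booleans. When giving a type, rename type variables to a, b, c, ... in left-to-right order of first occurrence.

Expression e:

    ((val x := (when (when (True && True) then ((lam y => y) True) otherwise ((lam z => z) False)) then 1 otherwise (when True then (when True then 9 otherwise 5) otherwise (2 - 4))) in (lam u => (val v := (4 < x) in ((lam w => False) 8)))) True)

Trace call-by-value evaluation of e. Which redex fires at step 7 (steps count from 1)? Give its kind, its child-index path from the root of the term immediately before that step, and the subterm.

Answer: delta at 0 : (4 < 1)

Working:
step 0: ((let x = (if (if (true && true) then ((\y.y) true) else ((\z.z) false)) then 1 else (if true then (if true then 9 else 5) else (2 - 4))) in (\u.(let v = (4 < x) in ((\w.false) 8)))) true)
step 1: [delta@0.0.0.0] ((let x = (if (if true then ((\y.y) true) else ((\z.z) false)) then 1 else (if true then (if true then 9 else 5) else (2 - 4))) in (\u.(let v = (4 < x) in ((\w.false) 8)))) true)
step 2: [if@0.0.0] ((let x = (if ((\y.y) true) then 1 else (if true then (if true then 9 else 5) else (2 - 4))) in (\u.(let v = (4 < x) in ((\w.false) 8)))) true)
step 3: [beta@0.0.0] ((let x = (if true then 1 else (if true then (if true then 9 else 5) else (2 - 4))) in (\u.(let v = (4 < x) in ((\w.false) 8)))) true)
step 4: [if@0.0] ((let x = 1 in (\u.(let v = (4 < x) in ((\w.false) 8)))) true)
step 5: [let@0] ((\u.(let v = (4 < 1) in ((\w.false) 8))) true)
step 6: [beta@root] (let v = (4 < 1) in ((\w.false) 8))
step 7: [delta@0] (let v = false in ((\w.false) 8))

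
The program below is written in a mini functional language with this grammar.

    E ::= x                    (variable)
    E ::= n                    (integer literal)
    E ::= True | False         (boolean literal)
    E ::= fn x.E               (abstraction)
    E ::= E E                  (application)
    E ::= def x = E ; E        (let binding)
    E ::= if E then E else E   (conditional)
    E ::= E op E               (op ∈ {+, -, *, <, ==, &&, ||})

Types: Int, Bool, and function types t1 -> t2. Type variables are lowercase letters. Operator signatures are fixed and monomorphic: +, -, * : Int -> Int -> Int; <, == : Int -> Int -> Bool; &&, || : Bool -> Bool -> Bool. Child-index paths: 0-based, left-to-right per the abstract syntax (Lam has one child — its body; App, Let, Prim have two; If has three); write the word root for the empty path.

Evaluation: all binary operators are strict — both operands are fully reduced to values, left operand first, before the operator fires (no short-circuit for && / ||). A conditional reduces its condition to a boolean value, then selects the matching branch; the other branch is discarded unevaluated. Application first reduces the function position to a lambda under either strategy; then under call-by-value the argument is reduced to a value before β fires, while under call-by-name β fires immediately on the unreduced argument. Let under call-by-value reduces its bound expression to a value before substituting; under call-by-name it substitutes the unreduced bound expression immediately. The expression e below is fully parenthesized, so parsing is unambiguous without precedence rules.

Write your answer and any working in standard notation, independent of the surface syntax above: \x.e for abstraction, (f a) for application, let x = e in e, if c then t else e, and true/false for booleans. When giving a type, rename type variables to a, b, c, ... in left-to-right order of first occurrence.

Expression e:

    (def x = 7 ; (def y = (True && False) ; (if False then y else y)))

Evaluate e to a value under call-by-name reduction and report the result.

Answer: false

Working:
step 0: (let x = 7 in (let y = (true && false) in (if false then y else y)))
step 1: [let@root] (let y = (true && false) in (if false then y else y))
step 2: [let@root] (if false then (true && false) else (true && false))
step 3: [if@root] (true && false)
step 4: [delta@root] false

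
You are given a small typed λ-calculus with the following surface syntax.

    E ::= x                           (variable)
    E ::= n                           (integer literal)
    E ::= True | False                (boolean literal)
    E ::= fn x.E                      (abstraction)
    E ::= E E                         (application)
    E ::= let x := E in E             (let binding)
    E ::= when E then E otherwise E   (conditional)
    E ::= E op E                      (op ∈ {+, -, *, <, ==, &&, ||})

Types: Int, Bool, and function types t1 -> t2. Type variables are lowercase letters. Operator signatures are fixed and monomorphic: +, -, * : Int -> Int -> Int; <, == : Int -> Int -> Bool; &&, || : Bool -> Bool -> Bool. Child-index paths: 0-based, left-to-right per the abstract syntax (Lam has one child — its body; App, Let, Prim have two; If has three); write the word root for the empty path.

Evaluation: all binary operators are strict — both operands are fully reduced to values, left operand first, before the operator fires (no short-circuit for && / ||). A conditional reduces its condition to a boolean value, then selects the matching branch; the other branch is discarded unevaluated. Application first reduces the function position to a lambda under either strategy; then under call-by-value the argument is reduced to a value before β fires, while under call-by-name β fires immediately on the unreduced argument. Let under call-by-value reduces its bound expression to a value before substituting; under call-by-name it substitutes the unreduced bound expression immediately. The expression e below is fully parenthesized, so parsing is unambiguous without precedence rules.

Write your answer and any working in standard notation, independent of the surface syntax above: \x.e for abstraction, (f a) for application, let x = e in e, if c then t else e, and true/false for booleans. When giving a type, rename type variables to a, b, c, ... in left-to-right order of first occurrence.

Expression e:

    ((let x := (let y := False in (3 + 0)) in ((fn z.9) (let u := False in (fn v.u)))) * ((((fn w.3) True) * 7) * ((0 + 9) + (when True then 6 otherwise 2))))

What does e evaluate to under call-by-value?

Derivation:
step 0: ((let x = (let y = false in (3 + 0)) in ((\z.9) (let u = false in (\v.u)))) * ((((\w.3) true) * 7) * ((0 + 9) + (if true then 6 else 2))))
step 1: [let@0.0] ((let x = (3 + 0) in ((\z.9) (let u = false in (\v.u)))) * ((((\w.3) true) * 7) * ((0 + 9) + (if true then 6 else 2))))
step 2: [delta@0.0] ((let x = 3 in ((\z.9) (let u = false in (\v.u)))) * ((((\w.3) true) * 7) * ((0 + 9) + (if true then 6 else 2))))
step 3: [let@0] (((\z.9) (let u = false in (\v.u))) * ((((\w.3) true) * 7) * ((0 + 9) + (if true then 6 else 2))))
step 4: [let@0.1] (((\z.9) (\v.false)) * ((((\w.3) true) * 7) * ((0 + 9) + (if true then 6 else 2))))
step 5: [beta@0] (9 * ((((\w.3) true) * 7) * ((0 + 9) + (if true then 6 else 2))))
step 6: [beta@1.0.0] (9 * ((3 * 7) * ((0 + 9) + (if true then 6 else 2))))
step 7: [delta@1.0] (9 * (21 * ((0 + 9) + (if true then 6 else 2))))
step 8: [delta@1.1.0] (9 * (21 * (9 + (if true then 6 else 2))))
step 9: [if@1.1.1] (9 * (21 * (9 + 6)))
step 10: [delta@1.1] (9 * (21 * 15))
step 11: [delta@1] (9 * 315)
step 12: [delta@root] 2835

Answer: 2835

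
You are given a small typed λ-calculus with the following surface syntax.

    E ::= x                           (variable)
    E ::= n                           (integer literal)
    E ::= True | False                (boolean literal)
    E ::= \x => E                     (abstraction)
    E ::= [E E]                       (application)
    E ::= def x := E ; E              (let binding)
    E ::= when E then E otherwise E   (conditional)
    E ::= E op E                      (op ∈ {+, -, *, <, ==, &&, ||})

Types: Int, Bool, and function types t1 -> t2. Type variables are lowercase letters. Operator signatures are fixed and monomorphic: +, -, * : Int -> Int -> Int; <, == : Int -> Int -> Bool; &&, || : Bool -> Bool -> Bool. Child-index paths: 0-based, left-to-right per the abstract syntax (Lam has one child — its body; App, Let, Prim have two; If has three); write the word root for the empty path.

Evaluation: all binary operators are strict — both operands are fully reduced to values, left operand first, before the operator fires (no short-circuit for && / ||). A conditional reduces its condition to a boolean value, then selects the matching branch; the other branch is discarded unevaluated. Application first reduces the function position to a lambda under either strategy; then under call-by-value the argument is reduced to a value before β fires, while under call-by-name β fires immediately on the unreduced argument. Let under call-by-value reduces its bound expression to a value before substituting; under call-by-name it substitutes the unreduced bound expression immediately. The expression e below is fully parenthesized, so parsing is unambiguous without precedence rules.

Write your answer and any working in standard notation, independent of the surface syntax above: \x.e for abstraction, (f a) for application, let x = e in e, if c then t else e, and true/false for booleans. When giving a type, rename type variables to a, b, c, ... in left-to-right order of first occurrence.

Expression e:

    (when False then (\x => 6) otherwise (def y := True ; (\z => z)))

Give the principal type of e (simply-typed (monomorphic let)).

Trace:
  unify Bool ~ Bool
\x._ : a -> Int
let y : Bool
z : b
\z._ : b -> b
  unify a -> Int ~ b -> b
  unify a ~ b
  unify Int ~ b

Answer: Int -> Int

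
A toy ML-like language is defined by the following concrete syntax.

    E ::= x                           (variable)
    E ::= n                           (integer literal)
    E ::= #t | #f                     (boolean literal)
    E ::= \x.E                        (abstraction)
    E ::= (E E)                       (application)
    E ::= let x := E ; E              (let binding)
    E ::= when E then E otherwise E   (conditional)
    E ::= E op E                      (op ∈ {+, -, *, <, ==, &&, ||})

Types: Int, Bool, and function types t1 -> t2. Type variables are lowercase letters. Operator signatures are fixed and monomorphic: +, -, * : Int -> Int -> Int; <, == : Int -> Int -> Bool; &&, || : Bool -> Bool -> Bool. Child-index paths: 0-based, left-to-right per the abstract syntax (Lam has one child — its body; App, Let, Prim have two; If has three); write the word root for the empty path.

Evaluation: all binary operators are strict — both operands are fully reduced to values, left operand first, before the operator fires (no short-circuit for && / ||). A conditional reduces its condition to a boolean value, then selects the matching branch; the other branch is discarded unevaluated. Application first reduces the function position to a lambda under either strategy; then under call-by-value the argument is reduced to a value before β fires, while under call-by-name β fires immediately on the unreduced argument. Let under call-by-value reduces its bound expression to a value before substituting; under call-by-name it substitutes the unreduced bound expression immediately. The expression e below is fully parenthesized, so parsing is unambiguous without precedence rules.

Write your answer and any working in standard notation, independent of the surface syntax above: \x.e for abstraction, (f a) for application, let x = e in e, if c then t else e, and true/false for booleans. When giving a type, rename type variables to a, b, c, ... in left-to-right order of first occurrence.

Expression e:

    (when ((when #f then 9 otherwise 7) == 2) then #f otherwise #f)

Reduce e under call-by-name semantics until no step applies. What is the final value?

Answer: false

Trace:
step 0: (if ((if false then 9 else 7) == 2) then false else false)
step 1: [if@0.0] (if (7 == 2) then false else false)
step 2: [delta@0] (if false then false else false)
step 3: [if@root] false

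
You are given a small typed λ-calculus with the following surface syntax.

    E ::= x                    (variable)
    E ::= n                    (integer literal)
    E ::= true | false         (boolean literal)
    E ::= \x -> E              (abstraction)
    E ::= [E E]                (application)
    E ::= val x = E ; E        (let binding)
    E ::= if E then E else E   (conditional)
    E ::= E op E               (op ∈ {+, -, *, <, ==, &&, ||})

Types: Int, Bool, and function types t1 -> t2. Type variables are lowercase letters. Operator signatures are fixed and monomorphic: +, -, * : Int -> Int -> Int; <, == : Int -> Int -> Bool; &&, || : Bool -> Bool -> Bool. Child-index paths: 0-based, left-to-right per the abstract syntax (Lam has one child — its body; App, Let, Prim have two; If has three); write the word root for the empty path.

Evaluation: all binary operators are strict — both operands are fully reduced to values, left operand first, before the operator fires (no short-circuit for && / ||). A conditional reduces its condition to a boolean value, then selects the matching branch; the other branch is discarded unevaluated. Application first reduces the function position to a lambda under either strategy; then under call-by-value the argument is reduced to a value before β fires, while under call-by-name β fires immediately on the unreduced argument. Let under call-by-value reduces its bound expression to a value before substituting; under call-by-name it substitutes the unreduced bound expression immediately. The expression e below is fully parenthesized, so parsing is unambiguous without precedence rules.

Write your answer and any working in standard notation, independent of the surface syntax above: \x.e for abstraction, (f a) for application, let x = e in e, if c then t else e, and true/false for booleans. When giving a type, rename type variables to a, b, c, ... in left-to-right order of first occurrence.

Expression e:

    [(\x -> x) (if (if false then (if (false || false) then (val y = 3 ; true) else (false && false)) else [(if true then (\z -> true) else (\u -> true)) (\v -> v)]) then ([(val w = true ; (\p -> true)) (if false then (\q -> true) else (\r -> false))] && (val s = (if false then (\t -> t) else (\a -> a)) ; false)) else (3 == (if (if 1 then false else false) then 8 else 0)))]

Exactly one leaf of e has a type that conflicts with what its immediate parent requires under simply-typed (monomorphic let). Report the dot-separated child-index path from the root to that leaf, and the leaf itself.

Answer: 1.2.1.0.0 : 1

Working:
x : a
\x._ : a -> a
  unify Bool ~ Bool
  unify Bool ~ Bool
  unify Bool ~ Bool
  unify Bool ~ Bool
let y : Int
  unify Bool ~ Bool
  unify Bool ~ Bool
  unify Bool ~ Bool
  unify Bool ~ Bool
\z._ : b -> Bool
\u._ : c -> Bool
  unify b -> Bool ~ c -> Bool
  unify b ~ c
  unify Bool ~ Bool
v : d
\v._ : d -> d
  unify c -> Bool ~ (d -> d) -> e
  unify c ~ d -> d
  unify Bool ~ e
_ _ : Bool
  unify Bool ~ Bool
  unify Bool ~ Bool
let w : Bool
\p._ : f -> Bool
  unify Bool ~ Bool
\q._ : g -> Bool
\r._ : h -> Bool
  unify g -> Bool ~ h -> Bool
  unify g ~ h
  unify Bool ~ Bool
  unify f -> Bool ~ (h -> Bool) -> i
  unify f ~ h -> Bool
  unify Bool ~ i
_ _ : Bool
  unify Bool ~ Bool
  unify Bool ~ Bool
t : j
\t._ : j -> j
a : k
\a._ : k -> k
  unify j -> j ~ k -> k
  unify j ~ k
  unify k ~ k
let s : k -> k
  unify Bool ~ Bool
  unify Int ~ Int
  unify Int ~ Bool
  FAIL: mismatch Int ~ Bool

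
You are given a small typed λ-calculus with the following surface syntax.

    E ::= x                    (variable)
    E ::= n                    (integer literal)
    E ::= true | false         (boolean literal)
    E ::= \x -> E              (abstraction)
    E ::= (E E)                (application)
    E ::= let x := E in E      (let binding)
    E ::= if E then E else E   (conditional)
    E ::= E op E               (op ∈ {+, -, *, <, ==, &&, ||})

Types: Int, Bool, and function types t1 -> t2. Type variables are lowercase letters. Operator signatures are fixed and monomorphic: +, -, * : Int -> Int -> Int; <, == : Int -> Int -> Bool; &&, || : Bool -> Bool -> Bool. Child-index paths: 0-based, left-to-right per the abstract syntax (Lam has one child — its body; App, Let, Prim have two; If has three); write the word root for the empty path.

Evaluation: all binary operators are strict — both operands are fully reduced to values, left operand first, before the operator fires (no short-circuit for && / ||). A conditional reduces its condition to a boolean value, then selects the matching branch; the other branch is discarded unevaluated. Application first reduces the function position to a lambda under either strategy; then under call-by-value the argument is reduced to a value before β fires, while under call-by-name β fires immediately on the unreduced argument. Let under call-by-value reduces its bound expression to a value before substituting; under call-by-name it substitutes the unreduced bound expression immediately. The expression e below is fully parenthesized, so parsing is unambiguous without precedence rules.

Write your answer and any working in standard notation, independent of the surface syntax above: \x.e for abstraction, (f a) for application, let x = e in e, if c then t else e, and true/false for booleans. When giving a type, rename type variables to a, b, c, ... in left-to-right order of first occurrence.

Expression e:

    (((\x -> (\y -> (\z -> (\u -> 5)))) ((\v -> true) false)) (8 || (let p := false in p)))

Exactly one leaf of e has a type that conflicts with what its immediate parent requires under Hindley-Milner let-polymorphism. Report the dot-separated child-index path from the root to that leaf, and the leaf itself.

Answer: 1.0 : 8

Working:
\u._ : d -> Int
\z._ : c -> d -> Int
\y._ : b -> c -> d -> Int
\x._ : a -> b -> c -> d -> Int
\v._ : e -> Bool
  unify e -> Bool ~ Bool -> f
  unify e ~ Bool
  unify Bool ~ f
_ _ : Bool
  unify a -> b -> c -> d -> Int ~ Bool -> g
  unify a ~ Bool
  unify b -> c -> d -> Int ~ g
_ _ : b -> c -> d -> Int
  unify Int ~ Bool
  FAIL: mismatch Int ~ Bool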